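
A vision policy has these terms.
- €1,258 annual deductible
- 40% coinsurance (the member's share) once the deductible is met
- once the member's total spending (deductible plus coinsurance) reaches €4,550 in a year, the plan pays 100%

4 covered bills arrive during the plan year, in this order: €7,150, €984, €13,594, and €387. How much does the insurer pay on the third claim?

€13,052.40

Bill 1, €7,150: €1,258 to deductible, leaving €5,892; coinsurance €5,892 × 40% = €2,356.80. Member pays €3,614.80; OOP now €3,614.80. Plan pays €7,150 − €3,614.80 = €3,535.20.
Bill 2, €984: deductible met; 40% of €984 = €393.60. Member pays €393.60; OOP now €4,008.40. Insurer: €984 − €393.60 = €590.40.
Bill 3, €13,594: 40% coinsurance on €13,594 = €5,437.60. That would push OOP to €9,446, over the €4,550 cap, so member pays €4,550 − €4,008.40 = €541.60. Insurer: €13,594 − €541.60 = €13,052.40.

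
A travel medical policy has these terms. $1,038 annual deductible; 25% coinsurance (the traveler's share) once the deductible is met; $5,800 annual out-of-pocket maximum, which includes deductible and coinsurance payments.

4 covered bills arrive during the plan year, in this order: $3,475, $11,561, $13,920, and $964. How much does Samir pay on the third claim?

Claim 1 ($3,475): $1,038 finishes the deductible; $2,437 goes to coinsurance; traveler's 25% is $609.25. Traveler pays $1,647.25; OOP now $1,647.25.
Claim 2 ($11,561): 25% coinsurance on $11,561 = $2,890.25. Traveler pays $2,890.25; OOP now $4,537.50.
Claim 3 ($13,920): deductible already satisfied, so traveler's share is 25% × $13,920 = $3,480. That would push OOP to $8,017.50, over the $5,800 cap, so traveler pays $5,800 − $4,537.50 = $1,262.50.

$1,262.50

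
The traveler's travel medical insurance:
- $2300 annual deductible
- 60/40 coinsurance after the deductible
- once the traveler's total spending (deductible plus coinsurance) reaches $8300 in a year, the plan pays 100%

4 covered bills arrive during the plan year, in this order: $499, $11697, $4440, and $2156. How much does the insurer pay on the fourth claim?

$1890.40

Claim 1 ($499): all of it applies to the deductible. Cost to traveler: $499. OOP to date $499. Insurer: $499 − $499 = $0.
Claim 2 ($11697): $1801 finishes the deductible; $9896 goes to coinsurance; coinsurance $9896 × 40% = $3958.40. Cost to traveler: $5759.40. OOP to date $6258.40. Insurer: $11697 − $5759.40 = $5937.60.
Claim 3 ($4440): deductible met; 40% of $4440 = $1776. Cost to traveler: $1776. OOP to date $8034.40. Insurer: $4440 − $1776 = $2664.
Claim 4 ($2156): deductible met; 40% of $2156 = $862.40. OOP would hit $8896.80 > $8300, so the cap limits the traveler to $8300 − $8034.40 = $265.60. Plan pays $2156 − $265.60 = $1890.40.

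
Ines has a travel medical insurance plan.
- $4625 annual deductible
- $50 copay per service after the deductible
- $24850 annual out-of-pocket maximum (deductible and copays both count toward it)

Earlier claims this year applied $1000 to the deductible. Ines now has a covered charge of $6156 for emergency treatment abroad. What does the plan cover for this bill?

$2481

Remaining deductible: $4625 − $1000 = $3625.
After the $3625 deductible portion, $6156 − $3625 = $2531 is subject to the copay.
Copay on this service: $50.
Traveler responsibility before any cap: $3625 + $50 = $3675.
Cumulative spending $1000 + $3675 = $4675 stays under the $24850 maximum.
The plan picks up $6156 − $3675 = $2481.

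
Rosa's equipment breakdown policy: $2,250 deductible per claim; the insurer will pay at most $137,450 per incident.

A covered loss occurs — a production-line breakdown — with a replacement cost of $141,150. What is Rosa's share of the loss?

$3,700

After the deductible, $141,150 − $2,250 = $138,900 remains.
The $137,450 per-incident cap binds; insurer pays $137,450.
Out of pocket: $141,150 − $137,450 = $3,700.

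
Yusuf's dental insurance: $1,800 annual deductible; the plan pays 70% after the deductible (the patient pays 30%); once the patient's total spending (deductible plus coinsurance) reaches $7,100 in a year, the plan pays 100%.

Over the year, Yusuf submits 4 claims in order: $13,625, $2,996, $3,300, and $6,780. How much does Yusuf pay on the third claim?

$853.70

Claim 1 ($13,625): deductible takes $1,800, $11,825 remains; patient's 30% is $3,547.50. Patient pays $5,347.50; OOP now $5,347.50.
Claim 2 ($2,996): deductible already satisfied, so patient's share is 30% × $2,996 = $898.80. Cost to patient: $898.80. OOP to date $6,246.30.
Claim 3 ($3,300): deductible already satisfied, so patient's share is 30% × $3,300 = $990. Adding that to $6,246.30 gives $7,236.30, past the $7,100 cap; patient pays only $7,100 − $6,246.30 = $853.70.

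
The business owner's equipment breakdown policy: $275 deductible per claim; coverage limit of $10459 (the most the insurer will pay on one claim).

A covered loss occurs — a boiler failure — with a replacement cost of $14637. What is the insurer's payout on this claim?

$10459

Less the $275 deductible: $14637 − $275 = $14362.
Since $14362 > $10459, the payout is capped at $10459.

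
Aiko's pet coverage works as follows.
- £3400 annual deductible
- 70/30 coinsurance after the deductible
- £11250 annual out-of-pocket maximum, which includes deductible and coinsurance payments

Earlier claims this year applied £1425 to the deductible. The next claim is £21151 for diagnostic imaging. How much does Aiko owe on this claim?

Remaining deductible: £3400 − £1425 = £1975.
After the £1975 deductible portion, £21151 − £1975 = £19176 is subject to coinsurance.
Owner's 30% share of £19176 is £5752.80.
So the owner owes £1975 + £5752.80 = £7727.80 before any cap.
Cumulative spending £1425 + £7727.80 = £9152.80 stays under the £11250 maximum.

£7727.80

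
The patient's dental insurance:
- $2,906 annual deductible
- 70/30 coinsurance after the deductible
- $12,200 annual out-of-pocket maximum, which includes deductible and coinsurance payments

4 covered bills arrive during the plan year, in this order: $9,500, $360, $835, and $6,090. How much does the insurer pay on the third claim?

$584.50

Bill 1, $9,500: deductible takes $2,906, $6,594 remains; 30% of $6,594 = $1,978.20. Patient pays $4,884.20; OOP now $4,884.20. Plan pays $9,500 − $4,884.20 = $4,615.80.
Bill 2, $360: 30% coinsurance on $360 = $108. Patient owes $108 (running OOP $4,992.20). Plan pays $360 − $108 = $252.
Bill 3, $835: deductible already satisfied, so patient's share is 30% × $835 = $250.50. Patient owes $250.50 (running OOP $5,242.70). Insurer: $835 − $250.50 = $584.50.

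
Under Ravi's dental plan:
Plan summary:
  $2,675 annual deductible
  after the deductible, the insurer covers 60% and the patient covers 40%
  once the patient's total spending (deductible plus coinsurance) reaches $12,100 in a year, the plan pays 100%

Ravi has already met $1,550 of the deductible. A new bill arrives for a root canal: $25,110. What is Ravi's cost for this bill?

$1,550 of the $2,675 deductible is already met, leaving $1,125.
After the $1,125 deductible portion, $25,110 − $1,125 = $23,985 is subject to coinsurance.
Patient's 40% share of $23,985 is $9,594.
That puts the patient's cost at $1,125 + $9,594 = $10,719 before any cap.
Year-to-date out-of-pocket would reach $1,550 + $10,719 = $12,269, above the $12,100 maximum, so the patient pays only $12,100 − $1,550 = $10,550.

$10,550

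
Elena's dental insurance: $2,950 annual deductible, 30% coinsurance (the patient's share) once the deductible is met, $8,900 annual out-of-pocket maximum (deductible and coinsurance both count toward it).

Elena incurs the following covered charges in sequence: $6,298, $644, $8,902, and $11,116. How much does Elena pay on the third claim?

#1 ($6,298): $2,950 finishes the deductible; $3,348 goes to coinsurance; coinsurance $3,348 × 30% = $1,004.40. Cost to patient: $3,954.40. OOP to date $3,954.40.
#2 ($644): deductible met; 30% of $644 = $193.20. Patient pays $193.20; OOP now $4,147.60.
#3 ($8,902): 30% coinsurance on $8,902 = $2,670.60. Cost to patient: $2,670.60. OOP to date $6,818.20.

$2,670.60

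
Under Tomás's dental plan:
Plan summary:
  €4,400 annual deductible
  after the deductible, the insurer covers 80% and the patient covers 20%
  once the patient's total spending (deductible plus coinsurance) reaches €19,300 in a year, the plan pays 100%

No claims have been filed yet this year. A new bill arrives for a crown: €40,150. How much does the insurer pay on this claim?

The full €4,400 deductible is still open; €4,400 of this bill applies to it.
After the €4,400 deductible portion, €40,150 − €4,400 = €35,750 is subject to coinsurance.
Patient's 20% share of €35,750 is €7,150.
So the patient owes €4,400 + €7,150 = €11,550 before any cap.
Total out-of-pocket so far would be €0 + €11,550 = €11,550, below the €19,300 cap — no reduction.
The plan picks up €40,150 − €11,550 = €28,600.

€28,600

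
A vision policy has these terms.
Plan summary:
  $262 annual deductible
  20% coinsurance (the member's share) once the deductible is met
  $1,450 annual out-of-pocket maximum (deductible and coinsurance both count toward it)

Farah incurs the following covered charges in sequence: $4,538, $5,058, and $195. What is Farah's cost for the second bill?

$332.80

#1 ($4,538): $262 to deductible, leaving $4,276; coinsurance $4,276 × 20% = $855.20. Member pays $1,117.20; OOP now $1,117.20.
#2 ($5,058): 20% coinsurance on $5,058 = $1,011.60. Adding that to $1,117.20 gives $2,128.80, past the $1,450 cap; member pays only $1,450 − $1,117.20 = $332.80.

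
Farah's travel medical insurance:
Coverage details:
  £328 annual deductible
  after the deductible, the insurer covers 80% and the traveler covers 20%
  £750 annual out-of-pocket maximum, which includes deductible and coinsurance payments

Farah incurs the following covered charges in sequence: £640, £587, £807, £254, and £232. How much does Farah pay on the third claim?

Claim 1 (£640): £328 finishes the deductible; £312 goes to coinsurance; 20% of £312 = £62.40. Traveler owes £390.40 (running OOP £390.40).
Claim 2 (£587): 20% coinsurance on £587 = £117.40. Cost to traveler: £117.40. OOP to date £507.80.
Claim 3 (£807): deductible met; 20% of £807 = £161.40. Traveler owes £161.40 (running OOP £669.20).

£161.40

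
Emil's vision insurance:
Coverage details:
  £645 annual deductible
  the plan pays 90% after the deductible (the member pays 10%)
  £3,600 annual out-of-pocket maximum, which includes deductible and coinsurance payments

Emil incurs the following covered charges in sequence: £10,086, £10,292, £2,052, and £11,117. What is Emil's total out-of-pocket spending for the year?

Bill 1, £10,086: deductible takes £645, £9,441 remains; coinsurance £9,441 × 10% = £944.10. Cost to member: £1,589.10. OOP to date £1,589.10.
Bill 2, £10,292: deductible met; 10% of £10,292 = £1,029.20. Cost to member: £1,029.20. OOP to date £2,618.30.
Bill 3, £2,052: 10% coinsurance on £2,052 = £205.20. Cost to member: £205.20. OOP to date £2,823.50.
Bill 4, £11,117: deductible met; 10% of £11,117 = £1,111.70. Adding that to £2,823.50 gives £3,935.20, past the £3,600 cap; member pays only £3,600 − £2,823.50 = £776.50.
Total paid by the member: £1,589.10 + £1,029.20 + £205.20 + £776.50 = £3,600.

£3,600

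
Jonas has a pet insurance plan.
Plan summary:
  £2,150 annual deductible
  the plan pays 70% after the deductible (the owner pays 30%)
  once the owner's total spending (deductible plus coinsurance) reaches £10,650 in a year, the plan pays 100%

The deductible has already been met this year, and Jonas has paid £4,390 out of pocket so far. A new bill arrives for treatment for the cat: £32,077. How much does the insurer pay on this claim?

The deductible is already satisfied, so the full bill goes to coinsurance.
Owner's 30% share of £32,077 is £9,623.10.
Adding £9,623.10 to the £4,390 already spent would give £14,013.10, which exceeds the £10,650 cap; the owner pays just £10,650 − £4,390 = £6,260.
Insurer pays the balance: £32,077 − £6,260 = £25,817.

£25,817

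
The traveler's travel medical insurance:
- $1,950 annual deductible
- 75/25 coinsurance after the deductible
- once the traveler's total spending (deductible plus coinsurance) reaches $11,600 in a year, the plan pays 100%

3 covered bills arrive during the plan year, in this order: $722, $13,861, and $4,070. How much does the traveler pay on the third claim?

$1,017.50

Claim 1 — $722: all of it applies to the deductible. Traveler pays $722; OOP now $722.
Claim 2 — $13,861: $1,228 to deductible, leaving $12,633; coinsurance $12,633 × 25% = $3,158.25. Traveler pays $4,386.25; OOP now $5,108.25.
Claim 3 — $4,070: deductible met; 25% of $4,070 = $1,017.50. Cost to traveler: $1,017.50. OOP to date $6,125.75.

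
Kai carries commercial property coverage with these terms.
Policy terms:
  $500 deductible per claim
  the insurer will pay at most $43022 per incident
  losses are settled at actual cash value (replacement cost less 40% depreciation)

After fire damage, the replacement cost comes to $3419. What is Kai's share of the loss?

$1867.60

At 40% depreciation, ACV = $3419 − $1367.60 = $2051.40.
After the deductible, $2051.40 − $500 = $1551.40 remains.
$1551.40 ≤ $43022, so the limit doesn't bind; insurer pays $1551.40.
The business bears the rest of the original loss: $3419 − $1551.40 = $1867.60.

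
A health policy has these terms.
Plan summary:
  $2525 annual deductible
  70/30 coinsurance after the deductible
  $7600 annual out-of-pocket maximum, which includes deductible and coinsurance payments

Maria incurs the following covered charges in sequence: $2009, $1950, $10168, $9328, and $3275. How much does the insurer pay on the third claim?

Bill 1, $2009: fully absorbed by the deductible. Cost to patient: $2009. OOP to date $2009. Insurer: $2009 − $2009 = $0.
Bill 2, $1950: deductible takes $516, $1434 remains; 30% of $1434 = $430.20. Patient owes $946.20 (running OOP $2955.20). Insurer: $1950 − $946.20 = $1003.80.
Bill 3, $10168: deductible already satisfied, so patient's share is 30% × $10168 = $3050.40. Cost to patient: $3050.40. OOP to date $6005.60. Insurer: $10168 − $3050.40 = $7117.60.

$7117.60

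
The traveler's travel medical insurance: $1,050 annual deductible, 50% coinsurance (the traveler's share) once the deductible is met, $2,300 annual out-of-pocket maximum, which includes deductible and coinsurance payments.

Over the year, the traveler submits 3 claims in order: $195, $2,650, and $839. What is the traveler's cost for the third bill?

#1 ($195): fully absorbed by the deductible. Traveler owes $195 (running OOP $195).
#2 ($2,650): deductible takes $855, $1,795 remains; 50% of $1,795 = $897.50. Cost to traveler: $1,752.50. OOP to date $1,947.50.
#3 ($839): 50% coinsurance on $839 = $419.50. Adding that to $1,947.50 gives $2,367, past the $2,300 cap; traveler pays only $2,300 − $1,947.50 = $352.50.

$352.50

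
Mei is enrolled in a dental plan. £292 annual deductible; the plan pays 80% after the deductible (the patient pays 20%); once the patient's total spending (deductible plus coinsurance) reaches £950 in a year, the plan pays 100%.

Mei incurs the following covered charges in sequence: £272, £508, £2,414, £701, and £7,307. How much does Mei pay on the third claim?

£482.80

#1 (£272): fully absorbed by the deductible. Cost to patient: £272. OOP to date £272.
#2 (£508): £20 finishes the deductible; £488 goes to coinsurance; coinsurance £488 × 20% = £97.60. Cost to patient: £117.60. OOP to date £389.60.
#3 (£2,414): deductible already satisfied, so patient's share is 20% × £2,414 = £482.80. Patient owes £482.80 (running OOP £872.40).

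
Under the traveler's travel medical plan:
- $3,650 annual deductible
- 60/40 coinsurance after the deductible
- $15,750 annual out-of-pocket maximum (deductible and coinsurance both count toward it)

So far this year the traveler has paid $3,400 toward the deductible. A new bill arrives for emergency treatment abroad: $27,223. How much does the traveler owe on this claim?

$11,039.20

Remaining deductible: $3,650 − $3,400 = $250.
After the $250 deductible portion, $27,223 − $250 = $26,973 is subject to coinsurance.
40% of $26,973 = $10,789.20 falls to the traveler.
That puts the traveler's cost at $250 + $10,789.20 = $11,039.20 before any cap.
Total out-of-pocket so far would be $3,400 + $11,039.20 = $14,439.20, below the $15,750 cap — no reduction.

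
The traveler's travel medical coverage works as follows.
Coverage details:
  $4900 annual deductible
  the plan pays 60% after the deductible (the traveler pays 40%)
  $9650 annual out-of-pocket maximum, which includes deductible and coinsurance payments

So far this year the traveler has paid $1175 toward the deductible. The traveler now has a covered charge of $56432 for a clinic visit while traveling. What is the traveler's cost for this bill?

$1175 of the $4900 deductible is already met, leaving $3725.
After the $3725 deductible portion, $56432 − $3725 = $52707 is subject to coinsurance.
Traveler's 40% share of $52707 is $21082.80.
Traveler responsibility before any cap: $3725 + $21082.80 = $24807.80.
Adding $24807.80 to the $1175 already spent would give $25982.80, which exceeds the $9650 cap; the traveler pays just $9650 − $1175 = $8475.

$8475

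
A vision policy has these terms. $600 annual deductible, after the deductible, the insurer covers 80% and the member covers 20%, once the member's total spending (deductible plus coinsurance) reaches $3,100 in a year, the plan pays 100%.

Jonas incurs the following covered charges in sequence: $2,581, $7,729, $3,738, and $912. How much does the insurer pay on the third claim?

$3,180

#1 ($2,581): $600 finishes the deductible; $1,981 goes to coinsurance; member's 20% is $396.20. Member owes $996.20 (running OOP $996.20). Plan pays $2,581 − $996.20 = $1,584.80.
#2 ($7,729): deductible met; 20% of $7,729 = $1,545.80. Cost to member: $1,545.80. OOP to date $2,542. Insurer: $7,729 − $1,545.80 = $6,183.20.
#3 ($3,738): deductible already satisfied, so member's share is 20% × $3,738 = $747.60. OOP would hit $3,289.60 > $3,100, so the cap limits the member to $3,100 − $2,542 = $558. Insurer: $3,738 − $558 = $3,180.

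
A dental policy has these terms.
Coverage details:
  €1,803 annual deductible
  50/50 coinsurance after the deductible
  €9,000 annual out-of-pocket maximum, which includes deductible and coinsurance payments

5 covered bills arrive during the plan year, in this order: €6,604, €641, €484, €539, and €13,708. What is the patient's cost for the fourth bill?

#1 (€6,604): €1,803 finishes the deductible; €4,801 goes to coinsurance; patient's 50% is €2,400.50. Patient owes €4,203.50 (running OOP €4,203.50).
#2 (€641): deductible already satisfied, so patient's share is 50% × €641 = €320.50. Patient pays €320.50; OOP now €4,524.
#3 (€484): deductible met; 50% of €484 = €242. Cost to patient: €242. OOP to date €4,766.
#4 (€539): deductible met; 50% of €539 = €269.50. Cost to patient: €269.50. OOP to date €5,035.50.

€269.50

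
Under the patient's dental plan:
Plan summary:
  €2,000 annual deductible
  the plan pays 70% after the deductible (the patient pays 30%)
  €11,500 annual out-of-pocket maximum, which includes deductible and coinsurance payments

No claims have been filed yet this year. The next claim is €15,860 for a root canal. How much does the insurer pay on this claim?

Deductible not yet touched, so the first €2,000 of the bill goes to the deductible.
The remaining €13,860 (= €15,860 − €2,000) moves to coinsurance.
30% of €13,860 = €4,158 falls to the patient.
That puts the patient's cost at €2,000 + €4,158 = €6,158 before any cap.
Total out-of-pocket so far would be €0 + €6,158 = €6,158, below the €11,500 cap — no reduction.
The plan picks up €15,860 − €6,158 = €9,702.

€9,702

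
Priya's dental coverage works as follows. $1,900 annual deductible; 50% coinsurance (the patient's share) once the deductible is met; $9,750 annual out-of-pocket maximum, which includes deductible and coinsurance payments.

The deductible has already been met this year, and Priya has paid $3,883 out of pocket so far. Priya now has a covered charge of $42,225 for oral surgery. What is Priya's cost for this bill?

$5,867

The deductible is already satisfied, so the full bill goes to coinsurance.
Coinsurance: $42,225 × 50% = $21,112.50.
Adding $21,112.50 to the $3,883 already spent would give $24,995.50, which exceeds the $9,750 cap; the patient pays just $9,750 − $3,883 = $5,867.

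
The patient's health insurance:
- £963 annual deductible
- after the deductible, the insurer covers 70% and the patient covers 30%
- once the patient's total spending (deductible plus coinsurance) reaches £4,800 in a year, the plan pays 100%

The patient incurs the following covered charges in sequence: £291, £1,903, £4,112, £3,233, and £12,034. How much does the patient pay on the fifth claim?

£1,264.20

Claim 1 — £291: entire amount goes to the deductible. Cost to patient: £291. OOP to date £291.
Claim 2 — £1,903: £672 to deductible, leaving £1,231; coinsurance £1,231 × 30% = £369.30. Patient pays £1,041.30; OOP now £1,332.30.
Claim 3 — £4,112: deductible already satisfied, so patient's share is 30% × £4,112 = £1,233.60. Patient pays £1,233.60; OOP now £2,565.90.
Claim 4 — £3,233: 30% coinsurance on £3,233 = £969.90. Cost to patient: £969.90. OOP to date £3,535.80.
Claim 5 — £12,034: 30% coinsurance on £12,034 = £3,610.20. OOP would hit £7,146 > £4,800, so the cap limits the patient to £4,800 − £3,535.80 = £1,264.20.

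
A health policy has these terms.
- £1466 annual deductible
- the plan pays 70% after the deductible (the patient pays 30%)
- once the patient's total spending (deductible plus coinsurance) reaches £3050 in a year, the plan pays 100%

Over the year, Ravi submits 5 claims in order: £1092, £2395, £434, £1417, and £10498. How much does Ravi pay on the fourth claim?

£425.10

Claim 1 — £1092: all of it applies to the deductible. Patient owes £1092 (running OOP £1092).
Claim 2 — £2395: £374 finishes the deductible; £2021 goes to coinsurance; 30% of £2021 = £606.30. Patient pays £980.30; OOP now £2072.30.
Claim 3 — £434: deductible already satisfied, so patient's share is 30% × £434 = £130.20. Patient pays £130.20; OOP now £2202.50.
Claim 4 — £1417: deductible already satisfied, so patient's share is 30% × £1417 = £425.10. Patient pays £425.10; OOP now £2627.60.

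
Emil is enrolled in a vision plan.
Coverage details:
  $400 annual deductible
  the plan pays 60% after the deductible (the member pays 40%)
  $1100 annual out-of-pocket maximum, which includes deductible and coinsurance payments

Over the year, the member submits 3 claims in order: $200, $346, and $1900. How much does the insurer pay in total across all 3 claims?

#1 ($200): entire amount goes to the deductible. Cost to member: $200. OOP to date $200. Insurer: $200 − $200 = $0.
#2 ($346): $200 to deductible, leaving $146; 40% of $146 = $58.40. Member owes $258.40 (running OOP $458.40). Insurer: $346 − $258.40 = $87.60.
#3 ($1900): 40% coinsurance on $1900 = $760. That would push OOP to $1218.40, over the $1100 cap, so member pays $1100 − $458.40 = $641.60. Plan pays $1900 − $641.60 = $1258.40.
Insurer total: $0 + $87.60 + $1258.40 = $1346.

$1346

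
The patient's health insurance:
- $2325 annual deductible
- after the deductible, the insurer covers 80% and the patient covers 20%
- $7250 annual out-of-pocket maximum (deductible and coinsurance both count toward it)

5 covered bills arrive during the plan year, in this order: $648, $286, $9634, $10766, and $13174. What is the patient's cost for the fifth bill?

Claim 1 — $648: fully absorbed by the deductible. Patient pays $648; OOP now $648.
Claim 2 — $286: fully absorbed by the deductible. Patient owes $286 (running OOP $934).
Claim 3 — $9634: $1391 to deductible, leaving $8243; 20% of $8243 = $1648.60. Cost to patient: $3039.60. OOP to date $3973.60.
Claim 4 — $10766: deductible met; 20% of $10766 = $2153.20. Patient owes $2153.20 (running OOP $6126.80).
Claim 5 — $13174: deductible already satisfied, so patient's share is 20% × $13174 = $2634.80. Adding that to $6126.80 gives $8761.60, past the $7250 cap; patient pays only $7250 − $6126.80 = $1123.20.

$1123.20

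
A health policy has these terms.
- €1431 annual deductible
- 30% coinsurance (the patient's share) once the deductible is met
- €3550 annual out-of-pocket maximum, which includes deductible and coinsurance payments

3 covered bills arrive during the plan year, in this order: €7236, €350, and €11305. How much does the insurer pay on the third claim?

€11032.50

Bill 1, €7236: deductible takes €1431, €5805 remains; 30% of €5805 = €1741.50. Patient pays €3172.50; OOP now €3172.50. Insurer: €7236 − €3172.50 = €4063.50.
Bill 2, €350: deductible met; 30% of €350 = €105. Cost to patient: €105. OOP to date €3277.50. Insurer: €350 − €105 = €245.
Bill 3, €11305: deductible already satisfied, so patient's share is 30% × €11305 = €3391.50. That would push OOP to €6669, over the €3550 cap, so patient pays €3550 − €3277.50 = €272.50. Plan pays €11305 − €272.50 = €11032.50.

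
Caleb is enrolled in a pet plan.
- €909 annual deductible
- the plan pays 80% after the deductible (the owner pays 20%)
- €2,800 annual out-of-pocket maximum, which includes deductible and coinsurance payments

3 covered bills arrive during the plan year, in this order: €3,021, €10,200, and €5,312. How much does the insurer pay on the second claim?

€8,731.40

Bill 1, €3,021: €909 finishes the deductible; €2,112 goes to coinsurance; owner's 20% is €422.40. Cost to owner: €1,331.40. OOP to date €1,331.40. Insurer: €3,021 − €1,331.40 = €1,689.60.
Bill 2, €10,200: deductible already satisfied, so owner's share is 20% × €10,200 = €2,040. OOP would hit €3,371.40 > €2,800, so the cap limits the owner to €2,800 − €1,331.40 = €1,468.60. Plan pays €10,200 − €1,468.60 = €8,731.40.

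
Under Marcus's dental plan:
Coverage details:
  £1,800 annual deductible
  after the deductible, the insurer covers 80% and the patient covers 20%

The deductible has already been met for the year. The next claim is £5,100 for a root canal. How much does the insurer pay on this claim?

£4,080

With the deductible met, the entire £5,100 is subject to coinsurance.
Patient's 20% share of £5,100 is £1,020.
The insurer covers the remainder: £5,100 − £1,020 = £4,080.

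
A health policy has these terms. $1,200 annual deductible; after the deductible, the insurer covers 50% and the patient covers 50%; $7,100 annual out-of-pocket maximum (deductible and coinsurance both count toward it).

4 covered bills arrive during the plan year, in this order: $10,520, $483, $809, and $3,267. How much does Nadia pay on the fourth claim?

$594

Claim 1 — $10,520: deductible takes $1,200, $9,320 remains; 50% of $9,320 = $4,660. Patient pays $5,860; OOP now $5,860.
Claim 2 — $483: deductible met; 50% of $483 = $241.50. Cost to patient: $241.50. OOP to date $6,101.50.
Claim 3 — $809: 50% coinsurance on $809 = $404.50. Patient pays $404.50; OOP now $6,506.
Claim 4 — $3,267: deductible already satisfied, so patient's share is 50% × $3,267 = $1,633.50. Adding that to $6,506 gives $8,139.50, past the $7,100 cap; patient pays only $7,100 − $6,506 = $594.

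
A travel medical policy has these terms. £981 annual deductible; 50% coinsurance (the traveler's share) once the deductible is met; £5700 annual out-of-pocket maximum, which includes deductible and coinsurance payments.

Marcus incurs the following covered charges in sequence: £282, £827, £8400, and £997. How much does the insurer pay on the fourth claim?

£542

Claim 1 — £282: all of it applies to the deductible. Traveler owes £282 (running OOP £282). Plan pays £282 − £282 = £0.
Claim 2 — £827: deductible takes £699, £128 remains; 50% of £128 = £64. Cost to traveler: £763. OOP to date £1045. Insurer: £827 − £763 = £64.
Claim 3 — £8400: deductible already satisfied, so traveler's share is 50% × £8400 = £4200. Traveler pays £4200; OOP now £5245. Insurer: £8400 − £4200 = £4200.
Claim 4 — £997: deductible met; 50% of £997 = £498.50. That would push OOP to £5743.50, over the £5700 cap, so traveler pays £5700 − £5245 = £455. Insurer: £997 − £455 = £542.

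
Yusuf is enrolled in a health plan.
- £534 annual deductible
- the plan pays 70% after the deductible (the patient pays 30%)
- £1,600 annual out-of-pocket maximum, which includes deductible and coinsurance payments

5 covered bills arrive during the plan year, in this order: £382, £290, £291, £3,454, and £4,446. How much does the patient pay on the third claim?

£87.30

#1 (£382): fully absorbed by the deductible. Patient owes £382 (running OOP £382).
#2 (£290): £152 to deductible, leaving £138; 30% of £138 = £41.40. Cost to patient: £193.40. OOP to date £575.40.
#3 (£291): deductible already satisfied, so patient's share is 30% × £291 = £87.30. Cost to patient: £87.30. OOP to date £662.70.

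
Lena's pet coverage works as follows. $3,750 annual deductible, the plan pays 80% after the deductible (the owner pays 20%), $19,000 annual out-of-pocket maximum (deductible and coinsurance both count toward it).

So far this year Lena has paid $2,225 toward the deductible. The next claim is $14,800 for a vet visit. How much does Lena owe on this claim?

$4,180

$2,225 of the $3,750 deductible is already met, leaving $1,525.
That leaves $14,800 − $1,525 = $13,275 for coinsurance.
Coinsurance: $13,275 × 20% = $2,655.
Owner responsibility before any cap: $1,525 + $2,655 = $4,180.
Total out-of-pocket so far would be $2,225 + $4,180 = $6,405, below the $19,000 cap — no reduction.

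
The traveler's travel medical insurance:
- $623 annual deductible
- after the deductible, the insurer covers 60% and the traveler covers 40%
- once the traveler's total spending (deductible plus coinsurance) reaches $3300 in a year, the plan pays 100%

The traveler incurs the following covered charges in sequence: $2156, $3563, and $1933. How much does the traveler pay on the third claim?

Claim 1 — $2156: deductible takes $623, $1533 remains; traveler's 40% is $613.20. Traveler owes $1236.20 (running OOP $1236.20).
Claim 2 — $3563: deductible met; 40% of $3563 = $1425.20. Traveler owes $1425.20 (running OOP $2661.40).
Claim 3 — $1933: 40% coinsurance on $1933 = $773.20. OOP would hit $3434.60 > $3300, so the cap limits the traveler to $3300 − $2661.40 = $638.60.

$638.60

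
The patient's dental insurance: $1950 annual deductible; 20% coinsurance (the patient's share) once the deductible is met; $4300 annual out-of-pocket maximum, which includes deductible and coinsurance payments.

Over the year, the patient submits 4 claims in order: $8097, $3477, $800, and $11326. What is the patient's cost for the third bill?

Claim 1 ($8097): $1950 finishes the deductible; $6147 goes to coinsurance; 20% of $6147 = $1229.40. Cost to patient: $3179.40. OOP to date $3179.40.
Claim 2 ($3477): deductible already satisfied, so patient's share is 20% × $3477 = $695.40. Cost to patient: $695.40. OOP to date $3874.80.
Claim 3 ($800): deductible met; 20% of $800 = $160. Patient owes $160 (running OOP $4034.80).

$160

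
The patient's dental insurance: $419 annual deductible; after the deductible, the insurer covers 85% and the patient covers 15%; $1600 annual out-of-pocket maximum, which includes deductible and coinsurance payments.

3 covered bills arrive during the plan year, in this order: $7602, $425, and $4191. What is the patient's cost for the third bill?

Bill 1, $7602: deductible takes $419, $7183 remains; patient's 15% is $1077.45. Cost to patient: $1496.45. OOP to date $1496.45.
Bill 2, $425: deductible met; 15% of $425 = $63.75. Patient pays $63.75; OOP now $1560.20.
Bill 3, $4191: deductible met; 15% of $4191 = $628.65. Adding that to $1560.20 gives $2188.85, past the $1600 cap; patient pays only $1600 − $1560.20 = $39.80.

$39.80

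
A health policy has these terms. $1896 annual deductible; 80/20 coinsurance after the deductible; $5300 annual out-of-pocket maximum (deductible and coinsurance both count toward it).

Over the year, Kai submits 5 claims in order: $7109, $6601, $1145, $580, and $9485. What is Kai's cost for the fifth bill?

$696.20

#1 ($7109): deductible takes $1896, $5213 remains; 20% of $5213 = $1042.60. Patient owes $2938.60 (running OOP $2938.60).
#2 ($6601): deductible met; 20% of $6601 = $1320.20. Cost to patient: $1320.20. OOP to date $4258.80.
#3 ($1145): deductible already satisfied, so patient's share is 20% × $1145 = $229. Cost to patient: $229. OOP to date $4487.80.
#4 ($580): 20% coinsurance on $580 = $116. Cost to patient: $116. OOP to date $4603.80.
#5 ($9485): deductible met; 20% of $9485 = $1897. OOP would hit $6500.80 > $5300, so the cap limits the patient to $5300 − $4603.80 = $696.20.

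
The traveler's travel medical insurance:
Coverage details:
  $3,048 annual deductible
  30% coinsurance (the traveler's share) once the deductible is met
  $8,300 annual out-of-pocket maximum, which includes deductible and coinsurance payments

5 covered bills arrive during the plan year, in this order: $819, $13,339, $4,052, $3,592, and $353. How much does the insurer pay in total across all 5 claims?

Claim 1 — $819: all of it applies to the deductible. Traveler owes $819 (running OOP $819). Plan pays $819 − $819 = $0.
Claim 2 — $13,339: $2,229 finishes the deductible; $11,110 goes to coinsurance; coinsurance $11,110 × 30% = $3,333. Cost to traveler: $5,562. OOP to date $6,381. Plan pays $13,339 − $5,562 = $7,777.
Claim 3 — $4,052: deductible already satisfied, so traveler's share is 30% × $4,052 = $1,215.60. Traveler owes $1,215.60 (running OOP $7,596.60). Insurer: $4,052 − $1,215.60 = $2,836.40.
Claim 4 — $3,592: 30% coinsurance on $3,592 = $1,077.60. Adding that to $7,596.60 gives $8,674.20, past the $8,300 cap; traveler pays only $8,300 − $7,596.60 = $703.40. Insurer: $3,592 − $703.40 = $2,888.60.
Claim 5 — $353: 30% coinsurance on $353 = $105.90. OOP would hit $8,405.90 > $8,300, so the cap limits the traveler to $8,300 − $8,300 = $0. Plan pays $353 − $0 = $353.
Insurer total: $0 + $7,777 + $2,836.40 + $2,888.60 + $353 = $13,855.

$13,855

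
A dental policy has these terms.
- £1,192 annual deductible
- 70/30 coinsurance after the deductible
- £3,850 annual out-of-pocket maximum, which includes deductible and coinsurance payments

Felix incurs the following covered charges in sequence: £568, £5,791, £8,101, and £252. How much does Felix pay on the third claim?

#1 (£568): entire amount goes to the deductible. Patient pays £568; OOP now £568.
#2 (£5,791): deductible takes £624, £5,167 remains; coinsurance £5,167 × 30% = £1,550.10. Cost to patient: £2,174.10. OOP to date £2,742.10.
#3 (£8,101): deductible met; 30% of £8,101 = £2,430.30. Adding that to £2,742.10 gives £5,172.40, past the £3,850 cap; patient pays only £3,850 − £2,742.10 = £1,107.90.

£1,107.90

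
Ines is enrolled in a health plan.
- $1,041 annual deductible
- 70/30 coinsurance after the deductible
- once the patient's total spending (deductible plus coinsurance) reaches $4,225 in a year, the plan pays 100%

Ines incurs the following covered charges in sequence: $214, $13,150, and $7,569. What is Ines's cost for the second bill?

$4,011

#1 ($214): all of it applies to the deductible. Patient pays $214; OOP now $214.
#2 ($13,150): $827 to deductible, leaving $12,323; patient's 30% is $3,696.90. Claim cost before the cap: $827 + $3,696.90 = $4,523.90. OOP would hit $4,737.90 > $4,225, so the cap limits the patient to $4,225 − $214 = $4,011.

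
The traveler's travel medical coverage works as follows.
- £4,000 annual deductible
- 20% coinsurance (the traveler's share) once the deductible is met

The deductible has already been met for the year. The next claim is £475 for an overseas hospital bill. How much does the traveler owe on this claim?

With the deductible met, the entire £475 is subject to coinsurance.
Traveler's 20% share of £475 is £95.

£95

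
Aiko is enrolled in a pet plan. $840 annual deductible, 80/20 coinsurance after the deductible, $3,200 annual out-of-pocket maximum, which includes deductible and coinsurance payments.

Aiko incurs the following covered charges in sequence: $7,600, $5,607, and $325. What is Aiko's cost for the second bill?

$1,008

#1 ($7,600): $840 to deductible, leaving $6,760; coinsurance $6,760 × 20% = $1,352. Owner pays $2,192; OOP now $2,192.
#2 ($5,607): deductible met; 20% of $5,607 = $1,121.40. OOP would hit $3,313.40 > $3,200, so the cap limits the owner to $3,200 − $2,192 = $1,008.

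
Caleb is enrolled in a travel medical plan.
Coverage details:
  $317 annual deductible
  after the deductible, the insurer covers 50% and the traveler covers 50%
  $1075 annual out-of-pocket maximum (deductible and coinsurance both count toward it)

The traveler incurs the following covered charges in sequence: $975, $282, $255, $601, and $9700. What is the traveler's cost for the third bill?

$127.50

Claim 1 ($975): $317 to deductible, leaving $658; coinsurance $658 × 50% = $329. Traveler pays $646; OOP now $646.
Claim 2 ($282): deductible met; 50% of $282 = $141. Traveler owes $141 (running OOP $787).
Claim 3 ($255): deductible already satisfied, so traveler's share is 50% × $255 = $127.50. Traveler owes $127.50 (running OOP $914.50).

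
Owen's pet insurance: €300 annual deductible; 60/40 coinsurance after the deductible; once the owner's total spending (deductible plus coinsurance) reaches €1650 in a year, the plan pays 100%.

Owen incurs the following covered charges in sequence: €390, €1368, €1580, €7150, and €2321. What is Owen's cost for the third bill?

€632

#1 (€390): €300 finishes the deductible; €90 goes to coinsurance; 40% of €90 = €36. Cost to owner: €336. OOP to date €336.
#2 (€1368): deductible already satisfied, so owner's share is 40% × €1368 = €547.20. Owner pays €547.20; OOP now €883.20.
#3 (€1580): deductible met; 40% of €1580 = €632. Cost to owner: €632. OOP to date €1515.20.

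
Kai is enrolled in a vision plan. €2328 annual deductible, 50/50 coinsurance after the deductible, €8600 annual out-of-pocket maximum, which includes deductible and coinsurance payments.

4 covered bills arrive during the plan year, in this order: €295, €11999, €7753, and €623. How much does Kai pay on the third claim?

€1289

Claim 1 (€295): fully absorbed by the deductible. Member owes €295 (running OOP €295).
Claim 2 (€11999): deductible takes €2033, €9966 remains; member's 50% is €4983. Member owes €7016 (running OOP €7311).
Claim 3 (€7753): 50% coinsurance on €7753 = €3876.50. Adding that to €7311 gives €11187.50, past the €8600 cap; member pays only €8600 − €7311 = €1289.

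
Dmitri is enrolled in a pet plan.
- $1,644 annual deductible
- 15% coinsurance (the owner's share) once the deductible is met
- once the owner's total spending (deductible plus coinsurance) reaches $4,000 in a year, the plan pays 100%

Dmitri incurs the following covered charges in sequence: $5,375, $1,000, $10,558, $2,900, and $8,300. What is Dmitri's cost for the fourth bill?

Bill 1, $5,375: $1,644 finishes the deductible; $3,731 goes to coinsurance; 15% of $3,731 = $559.65. Owner owes $2,203.65 (running OOP $2,203.65).
Bill 2, $1,000: 15% coinsurance on $1,000 = $150. Cost to owner: $150. OOP to date $2,353.65.
Bill 3, $10,558: deductible already satisfied, so owner's share is 15% × $10,558 = $1,583.70. Owner pays $1,583.70; OOP now $3,937.35.
Bill 4, $2,900: 15% coinsurance on $2,900 = $435. OOP would hit $4,372.35 > $4,000, so the cap limits the owner to $4,000 − $3,937.35 = $62.65.

$62.65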